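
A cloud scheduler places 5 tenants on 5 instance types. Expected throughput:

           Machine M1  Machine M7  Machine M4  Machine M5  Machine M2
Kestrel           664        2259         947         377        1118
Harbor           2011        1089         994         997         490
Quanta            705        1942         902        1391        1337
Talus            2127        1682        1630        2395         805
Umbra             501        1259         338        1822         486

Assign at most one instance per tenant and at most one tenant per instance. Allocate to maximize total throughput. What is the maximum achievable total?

Optimal: Kestrel→Machine M7 (2259 ops/s), Harbor→Machine M1 (2011 ops/s), Quanta→Machine M2 (1337 ops/s), Talus→Machine M4 (1630 ops/s), Umbra→Machine M5 (1822 ops/s) — total 2259+2011+1337+1630+1822 = 9059 ops/s.
No other one-to-one assignment exceeds 9059 ops/s.

Maximum total: 9059 ops/s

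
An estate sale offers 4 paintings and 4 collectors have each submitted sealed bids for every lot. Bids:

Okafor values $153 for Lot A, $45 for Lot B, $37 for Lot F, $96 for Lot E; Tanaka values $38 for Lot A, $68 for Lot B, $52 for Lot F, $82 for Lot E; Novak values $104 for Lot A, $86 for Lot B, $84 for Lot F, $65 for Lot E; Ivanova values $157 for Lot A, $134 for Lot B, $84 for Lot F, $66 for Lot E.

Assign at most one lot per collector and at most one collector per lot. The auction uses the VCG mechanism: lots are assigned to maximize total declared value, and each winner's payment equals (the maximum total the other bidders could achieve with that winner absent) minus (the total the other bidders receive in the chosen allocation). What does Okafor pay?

Efficient allocation: Okafor→Lot A ($153), Tanaka→Lot E ($82), Novak→Lot F ($84), Ivanova→Lot B ($134); total welfare W = $453.
Okafor receives Lot A at value $153, so the others get W − 153 = $300.
Without Okafor: best allocation of the remaining 3 bidders over all 4 lots is Tanaka→Lot E ($82), Novak→Lot B ($86), Ivanova→Lot A ($157), total $325.
VCG payment = (others' best without Okafor) − (others' welfare with Okafor) = 325 − 300 = $25.

Okafor pays $25.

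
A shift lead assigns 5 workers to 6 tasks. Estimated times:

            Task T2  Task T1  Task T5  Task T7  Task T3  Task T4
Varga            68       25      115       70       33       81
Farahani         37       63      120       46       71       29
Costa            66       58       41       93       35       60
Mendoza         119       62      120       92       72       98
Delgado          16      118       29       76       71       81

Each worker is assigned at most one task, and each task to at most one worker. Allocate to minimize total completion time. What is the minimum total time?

Optimal: Varga→Task T3 (33 min), Farahani→Task T4 (29 min), Costa→Task T5 (41 min), Mendoza→Task T1 (62 min), Delgado→Task T2 (16 min) — total 33+29+41+62+16 = 181 min.
Next-best assignment: Varga→Task T1, Farahani→Task T4, Costa→Task T5, Mendoza→Task T3, Delgado→Task T2 = 183 min.
Checked against all permutations: 181 min is optimal.

Minimum total: 181 min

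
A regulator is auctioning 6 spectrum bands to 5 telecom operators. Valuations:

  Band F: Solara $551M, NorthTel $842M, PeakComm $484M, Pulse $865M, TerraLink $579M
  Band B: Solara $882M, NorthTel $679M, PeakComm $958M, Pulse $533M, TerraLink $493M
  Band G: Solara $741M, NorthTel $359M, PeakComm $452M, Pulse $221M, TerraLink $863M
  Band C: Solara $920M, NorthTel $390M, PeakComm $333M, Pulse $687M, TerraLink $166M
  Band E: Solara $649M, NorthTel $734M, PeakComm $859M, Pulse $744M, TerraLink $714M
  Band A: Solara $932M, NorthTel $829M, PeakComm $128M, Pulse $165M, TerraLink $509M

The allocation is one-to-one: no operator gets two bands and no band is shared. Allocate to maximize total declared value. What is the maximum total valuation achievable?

Treat this as an assignment problem: match each operator to one band.
Optimal: Solara→Band C ($920M), NorthTel→Band A ($829M), PeakComm→Band B ($958M), Pulse→Band F ($865M), TerraLink→Band G ($863M) — total 920+829+958+865+863 = $4435M.
Max-entry greedy (repeatedly take the single best remaining cell) gives $4352M, worse by 83.
Next-best assignment: Solara→Band A, NorthTel→Band E, PeakComm→Band B, Pulse→Band F, TerraLink→Band G = $4352M.

Max total: $4435M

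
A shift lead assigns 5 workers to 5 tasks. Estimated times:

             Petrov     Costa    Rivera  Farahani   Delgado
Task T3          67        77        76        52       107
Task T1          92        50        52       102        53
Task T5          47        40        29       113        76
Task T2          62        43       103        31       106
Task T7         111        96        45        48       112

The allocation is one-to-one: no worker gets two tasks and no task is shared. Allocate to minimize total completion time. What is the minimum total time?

Optimal: Petrov→Task T3 (67 min), Costa→Task T5 (40 min), Rivera→Task T7 (45 min), Farahani→Task T2 (31 min), Delgado→Task T1 (53 min) — total 67+40+45+31+53 = 236 min.
Column-greedy (each task in turn goes to its cheapest remaining worker) gives 305 min, worse by 69.
Swapping Petrov↔Farahani (Petrov→Task T2 62 min, Farahani→Task T3 52 min) adds 16.
Checked against all permutations: 236 min is optimal.

Min total: 236 min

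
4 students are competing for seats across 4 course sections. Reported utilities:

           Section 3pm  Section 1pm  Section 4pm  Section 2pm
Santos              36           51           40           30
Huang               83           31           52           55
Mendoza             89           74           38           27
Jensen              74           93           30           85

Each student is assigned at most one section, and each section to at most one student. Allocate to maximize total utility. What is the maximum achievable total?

Optimal: Santos→Section 4pm (40 points), Huang→Section 3pm (83 points), Mendoza→Section 1pm (74 points), Jensen→Section 2pm (85 points) — total 40+83+74+85 = 282 points.
Max-entry greedy (repeatedly take the single best remaining cell) gives 277 points, worse by 5.

Maximum total: 282 points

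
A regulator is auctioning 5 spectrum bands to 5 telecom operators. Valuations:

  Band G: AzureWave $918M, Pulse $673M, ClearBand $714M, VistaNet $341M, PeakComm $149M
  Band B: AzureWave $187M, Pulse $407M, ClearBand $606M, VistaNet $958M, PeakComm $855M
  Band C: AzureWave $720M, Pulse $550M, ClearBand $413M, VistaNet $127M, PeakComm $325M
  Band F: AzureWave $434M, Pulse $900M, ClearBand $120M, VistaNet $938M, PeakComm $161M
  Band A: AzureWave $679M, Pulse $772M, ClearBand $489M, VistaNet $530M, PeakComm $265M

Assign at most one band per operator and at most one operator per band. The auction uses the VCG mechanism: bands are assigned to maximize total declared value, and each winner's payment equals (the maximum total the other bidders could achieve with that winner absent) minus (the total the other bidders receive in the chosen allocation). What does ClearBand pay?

ClearBand pays $198M.

Efficient allocation: AzureWave→Band C ($720M), Pulse→Band A ($772M), ClearBand→Band G ($714M), VistaNet→Band F ($938M), PeakComm→Band B ($855M); total welfare W = $3999M.
ClearBand receives Band G at value $714M, so the others get W − 714 = $3285M.
Without ClearBand: best allocation of the remaining 4 bidders over all 5 bands is AzureWave→Band G ($918M), Pulse→Band A ($772M), VistaNet→Band F ($938M), PeakComm→Band B ($855M), total $3483M.
VCG payment = (others' best without ClearBand) − (others' welfare with ClearBand) = 3483 − 3285 = $198M.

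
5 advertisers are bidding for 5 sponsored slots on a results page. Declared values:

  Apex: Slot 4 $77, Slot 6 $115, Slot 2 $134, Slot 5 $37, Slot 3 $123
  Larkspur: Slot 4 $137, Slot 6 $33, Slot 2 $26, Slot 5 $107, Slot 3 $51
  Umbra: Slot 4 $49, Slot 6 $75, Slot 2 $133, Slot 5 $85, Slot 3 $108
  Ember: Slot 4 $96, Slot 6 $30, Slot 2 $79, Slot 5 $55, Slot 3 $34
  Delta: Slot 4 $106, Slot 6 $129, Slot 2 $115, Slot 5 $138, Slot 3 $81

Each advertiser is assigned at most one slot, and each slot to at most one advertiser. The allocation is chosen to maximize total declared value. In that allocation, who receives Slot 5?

Larkspur receives Slot 5.

This is a one-to-one assignment (maximum-weight bipartite matching).
Optimal: Apex→Slot 3 ($123), Larkspur→Slot 5 ($107), Umbra→Slot 2 ($133), Ember→Slot 4 ($96), Delta→Slot 6 ($129) — total 123+107+133+96+129 = $588.
Max-entry greedy (repeatedly take the single best remaining cell) gives $547, worse by 41.
Every other assignment is strictly worse.
Larkspur's own top slot is Slot 4 ($137), but forcing Larkspur→Slot 4 and reassigning the rest optimally gives only $577 — worse by 11.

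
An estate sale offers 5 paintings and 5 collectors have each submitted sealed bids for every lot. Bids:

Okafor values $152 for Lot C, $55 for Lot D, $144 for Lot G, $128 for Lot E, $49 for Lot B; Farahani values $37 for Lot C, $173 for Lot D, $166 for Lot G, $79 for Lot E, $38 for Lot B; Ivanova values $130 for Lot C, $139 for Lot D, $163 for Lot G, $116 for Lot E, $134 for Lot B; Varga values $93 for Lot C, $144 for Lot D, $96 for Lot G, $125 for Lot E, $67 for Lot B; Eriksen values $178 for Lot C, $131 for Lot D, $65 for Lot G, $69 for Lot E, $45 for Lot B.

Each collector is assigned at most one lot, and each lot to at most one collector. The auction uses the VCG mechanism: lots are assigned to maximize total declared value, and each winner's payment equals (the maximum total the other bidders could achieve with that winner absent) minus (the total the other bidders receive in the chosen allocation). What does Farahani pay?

Efficient allocation: Okafor→Lot G ($144), Farahani→Lot D ($173), Ivanova→Lot B ($134), Varga→Lot E ($125), Eriksen→Lot C ($178); total welfare W = $754.
Farahani receives Lot D at value $173, so the others get W − 173 = $581.
Without Farahani: best allocation of the remaining 4 bidders over all 5 lots is Okafor→Lot E ($128), Ivanova→Lot G ($163), Varga→Lot D ($144), Eriksen→Lot C ($178), total $613.
VCG payment = (others' best without Farahani) − (others' welfare with Farahani) = 613 − 581 = $32.

Farahani pays $32.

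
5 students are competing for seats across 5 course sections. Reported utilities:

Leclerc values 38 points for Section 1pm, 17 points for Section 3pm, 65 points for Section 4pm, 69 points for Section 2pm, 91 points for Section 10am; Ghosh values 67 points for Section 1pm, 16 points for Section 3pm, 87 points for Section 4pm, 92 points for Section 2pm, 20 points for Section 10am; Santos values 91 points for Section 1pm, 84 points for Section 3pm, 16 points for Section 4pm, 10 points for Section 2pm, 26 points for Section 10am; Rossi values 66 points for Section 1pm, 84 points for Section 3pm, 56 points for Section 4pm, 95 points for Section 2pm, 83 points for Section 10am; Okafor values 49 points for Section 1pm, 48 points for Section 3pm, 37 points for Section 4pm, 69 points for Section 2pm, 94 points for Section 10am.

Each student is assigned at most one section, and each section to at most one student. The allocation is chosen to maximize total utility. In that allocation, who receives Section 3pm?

Rossi receives Section 3pm.

Optimal: Leclerc→Section 4pm (65 points), Ghosh→Section 2pm (92 points), Santos→Section 1pm (91 points), Rossi→Section 3pm (84 points), Okafor→Section 10am (94 points) — total 65+92+91+84+94 = 426 points.
Column-greedy (each section in turn goes to its best remaining student) gives 425 points, worse by 1.
No other one-to-one assignment exceeds 426 points.
Rossi's own top section is Section 2pm (95 points), but forcing Rossi→Section 2pm and reassigning the rest optimally gives only 412 points — worse by 14.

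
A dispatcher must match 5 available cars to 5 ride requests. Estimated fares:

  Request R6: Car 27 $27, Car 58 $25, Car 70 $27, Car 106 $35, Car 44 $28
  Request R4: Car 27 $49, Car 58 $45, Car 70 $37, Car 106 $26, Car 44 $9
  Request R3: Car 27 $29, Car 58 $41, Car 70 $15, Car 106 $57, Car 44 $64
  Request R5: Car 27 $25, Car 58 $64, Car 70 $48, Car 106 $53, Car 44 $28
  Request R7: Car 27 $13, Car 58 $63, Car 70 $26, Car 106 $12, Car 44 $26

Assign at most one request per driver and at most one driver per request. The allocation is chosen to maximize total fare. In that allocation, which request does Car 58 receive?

Car 58 receives Request R7.

This is the linear assignment problem.
Optimal: Car 27→Request R4 ($49), Car 58→Request R7 ($63), Car 70→Request R5 ($48), Car 106→Request R6 ($35), Car 44→Request R3 ($64) — total 49+63+48+35+64 = $259.
Column-greedy (each request in turn goes to its best remaining driver) gives $238, worse by 21.
No other one-to-one assignment exceeds $259.
Car 58's own top request is Request R5 ($64), but forcing Car 58→Request R5 and reassigning the rest optimally gives only $238 — worse by 21.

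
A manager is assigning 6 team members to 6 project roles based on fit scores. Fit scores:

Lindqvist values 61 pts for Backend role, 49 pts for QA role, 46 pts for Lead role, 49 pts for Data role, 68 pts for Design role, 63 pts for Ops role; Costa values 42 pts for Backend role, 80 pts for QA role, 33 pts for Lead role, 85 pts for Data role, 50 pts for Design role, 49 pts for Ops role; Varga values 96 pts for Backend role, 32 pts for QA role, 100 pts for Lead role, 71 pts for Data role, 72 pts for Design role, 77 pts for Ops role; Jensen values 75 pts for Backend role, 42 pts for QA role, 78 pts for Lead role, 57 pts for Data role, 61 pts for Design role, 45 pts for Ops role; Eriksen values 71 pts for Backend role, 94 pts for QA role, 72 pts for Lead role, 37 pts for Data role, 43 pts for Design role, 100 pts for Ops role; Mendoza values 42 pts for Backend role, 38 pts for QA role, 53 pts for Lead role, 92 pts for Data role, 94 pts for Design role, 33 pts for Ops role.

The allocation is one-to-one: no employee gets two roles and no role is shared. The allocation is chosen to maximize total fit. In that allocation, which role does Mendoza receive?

Mendoza receives Data role.

Optimal: Lindqvist→Design role (68 pts), Costa→QA role (80 pts), Varga→Lead role (100 pts), Jensen→Backend role (75 pts), Eriksen→Ops role (100 pts), Mendoza→Data role (92 pts) — total 68+80+100+75+100+92 = 515 pts.
Mendoza's own top role is Design role (94 pts), but forcing Mendoza→Design role and reassigning the rest optimally gives only 511 pts — worse by 4.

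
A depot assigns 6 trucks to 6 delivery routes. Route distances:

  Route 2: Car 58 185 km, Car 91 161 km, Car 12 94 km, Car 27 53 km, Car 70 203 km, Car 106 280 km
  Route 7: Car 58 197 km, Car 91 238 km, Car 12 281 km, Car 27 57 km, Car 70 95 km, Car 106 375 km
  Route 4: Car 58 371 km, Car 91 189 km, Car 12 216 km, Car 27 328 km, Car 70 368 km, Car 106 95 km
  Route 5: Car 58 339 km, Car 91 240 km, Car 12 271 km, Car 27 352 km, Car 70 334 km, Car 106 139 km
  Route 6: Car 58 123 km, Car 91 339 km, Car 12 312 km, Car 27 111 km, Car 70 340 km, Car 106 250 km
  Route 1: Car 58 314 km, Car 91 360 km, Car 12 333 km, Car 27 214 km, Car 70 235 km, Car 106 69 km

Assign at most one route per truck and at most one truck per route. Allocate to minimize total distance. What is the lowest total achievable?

Optimal: Car 58→Route 6 (123 km), Car 91→Route 5 (240 km), Car 12→Route 4 (216 km), Car 27→Route 2 (53 km), Car 70→Route 7 (95 km), Car 106→Route 1 (69 km) — total 123+240+216+53+95+69 = 796 km.
Next-best assignment: Car 58→Route 6, Car 91→Route 4, Car 12→Route 5, Car 27→Route 2, Car 70→Route 7, Car 106→Route 1 = 800 km.

Min total: 796 km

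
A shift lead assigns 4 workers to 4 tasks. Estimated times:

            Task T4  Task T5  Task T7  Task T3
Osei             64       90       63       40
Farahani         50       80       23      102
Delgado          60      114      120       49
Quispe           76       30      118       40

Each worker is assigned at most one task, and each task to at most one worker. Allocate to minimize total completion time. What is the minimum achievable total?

This is a one-to-one assignment (minimum-cost bipartite matching).
Optimal: Osei→Task T3 (40 min), Farahani→Task T7 (23 min), Delgado→Task T4 (60 min), Quispe→Task T5 (30 min) — total 40+23+60+30 = 153 min.
Column-greedy (each task in turn goes to its cheapest remaining worker) gives 192 min, worse by 39.
Next-best assignment: Osei→Task T4, Farahani→Task T7, Delgado→Task T3, Quispe→Task T5 = 166 min.

Min total: 153 min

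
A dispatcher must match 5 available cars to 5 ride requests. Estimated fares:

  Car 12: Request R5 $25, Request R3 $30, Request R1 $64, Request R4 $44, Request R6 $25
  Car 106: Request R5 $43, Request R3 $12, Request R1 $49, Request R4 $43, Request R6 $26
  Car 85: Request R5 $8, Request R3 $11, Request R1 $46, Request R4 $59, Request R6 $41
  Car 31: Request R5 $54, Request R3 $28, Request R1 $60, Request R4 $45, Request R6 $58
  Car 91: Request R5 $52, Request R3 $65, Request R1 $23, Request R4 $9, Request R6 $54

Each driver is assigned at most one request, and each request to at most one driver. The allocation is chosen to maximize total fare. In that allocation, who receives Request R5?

Optimal: Car 12→Request R1 ($64), Car 106→Request R5 ($43), Car 85→Request R4 ($59), Car 31→Request R6 ($58), Car 91→Request R3 ($65) — total 64+43+59+58+65 = $289.
Swapping Car 106↔Car 31 (Car 106→Request R6 $26, Car 31→Request R5 $54) loses 21.
Car 106's own top request is Request R1 ($49), but forcing Car 106→Request R1 and reassigning the rest optimally gives only $256 — worse by 33.

Car 106 receives Request R5.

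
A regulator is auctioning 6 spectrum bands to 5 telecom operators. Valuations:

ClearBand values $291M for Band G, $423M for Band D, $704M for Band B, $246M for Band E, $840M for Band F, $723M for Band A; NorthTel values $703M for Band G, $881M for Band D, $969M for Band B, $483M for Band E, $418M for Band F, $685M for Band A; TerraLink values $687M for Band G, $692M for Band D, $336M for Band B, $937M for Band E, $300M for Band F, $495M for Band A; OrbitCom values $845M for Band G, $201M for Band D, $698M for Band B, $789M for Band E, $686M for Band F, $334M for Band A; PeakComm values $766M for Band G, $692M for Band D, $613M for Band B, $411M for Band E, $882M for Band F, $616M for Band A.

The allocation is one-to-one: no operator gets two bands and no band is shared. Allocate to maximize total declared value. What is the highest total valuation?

Optimal: ClearBand→Band A ($723M), NorthTel→Band B ($969M), TerraLink→Band E ($937M), OrbitCom→Band G ($845M), PeakComm→Band F ($882M) — total 723+969+937+845+882 = $4356M.
Column-greedy (each band in turn goes to its best remaining operator) gives $4249M, worse by 107.
Next-best assignment: ClearBand→Band F, NorthTel→Band B, TerraLink→Band E, OrbitCom→Band G, PeakComm→Band D = $4283M.

Maximum total: $4356M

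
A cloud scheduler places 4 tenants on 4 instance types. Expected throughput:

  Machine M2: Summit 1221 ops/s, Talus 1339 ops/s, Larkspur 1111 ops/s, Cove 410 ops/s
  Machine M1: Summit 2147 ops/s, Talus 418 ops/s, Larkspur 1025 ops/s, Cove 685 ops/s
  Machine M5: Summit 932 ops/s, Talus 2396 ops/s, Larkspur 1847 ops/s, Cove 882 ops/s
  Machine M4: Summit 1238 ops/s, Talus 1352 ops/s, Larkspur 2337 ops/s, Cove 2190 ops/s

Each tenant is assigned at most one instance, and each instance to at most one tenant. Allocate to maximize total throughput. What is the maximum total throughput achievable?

Optimal: Summit→Machine M1 (2147 ops/s), Talus→Machine M5 (2396 ops/s), Larkspur→Machine M2 (1111 ops/s), Cove→Machine M4 (2190 ops/s) — total 2147+2396+1111+2190 = 7844 ops/s.
Max-entry greedy (repeatedly take the single best remaining cell) gives 7290 ops/s, worse by 554.
Every other assignment is strictly worse.

Maximum total: 7844 ops/s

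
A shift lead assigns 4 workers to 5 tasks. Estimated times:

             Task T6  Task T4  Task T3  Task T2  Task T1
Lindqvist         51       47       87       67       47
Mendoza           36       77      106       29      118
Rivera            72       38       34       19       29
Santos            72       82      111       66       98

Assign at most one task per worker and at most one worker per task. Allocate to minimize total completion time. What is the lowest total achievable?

Optimal: Lindqvist→Task T4 (47 min), Mendoza→Task T2 (29 min), Rivera→Task T1 (29 min), Santos→Task T6 (72 min) — total 47+29+29+72 = 177 min.
Column-greedy (each task in turn goes to its cheapest remaining worker) gives 227 min, worse by 50.
Swapping Santos↔Lindqvist (Santos→Task T4 82 min, Lindqvist→Task T6 51 min) adds 14.
Checked against all permutations: 177 min is optimal.

Minimum total: 177 min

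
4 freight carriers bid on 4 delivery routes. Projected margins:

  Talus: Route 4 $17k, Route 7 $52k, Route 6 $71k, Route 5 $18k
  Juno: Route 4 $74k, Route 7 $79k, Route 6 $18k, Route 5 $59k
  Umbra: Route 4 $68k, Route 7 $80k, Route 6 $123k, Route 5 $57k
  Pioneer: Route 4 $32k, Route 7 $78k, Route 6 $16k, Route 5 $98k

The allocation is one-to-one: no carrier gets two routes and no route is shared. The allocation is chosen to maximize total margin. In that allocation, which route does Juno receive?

Optimal: Talus→Route 7 ($52k), Juno→Route 4 ($74k), Umbra→Route 6 ($123k), Pioneer→Route 5 ($98k) — total 52+74+123+98 = $347k.
Column-greedy (each route in turn goes to its best remaining carrier) gives $323k, worse by 24.
Juno's own top route is Route 7 ($79k), but forcing Juno→Route 7 and reassigning the rest optimally gives only $317k — worse by 30.

Juno receives Route 4.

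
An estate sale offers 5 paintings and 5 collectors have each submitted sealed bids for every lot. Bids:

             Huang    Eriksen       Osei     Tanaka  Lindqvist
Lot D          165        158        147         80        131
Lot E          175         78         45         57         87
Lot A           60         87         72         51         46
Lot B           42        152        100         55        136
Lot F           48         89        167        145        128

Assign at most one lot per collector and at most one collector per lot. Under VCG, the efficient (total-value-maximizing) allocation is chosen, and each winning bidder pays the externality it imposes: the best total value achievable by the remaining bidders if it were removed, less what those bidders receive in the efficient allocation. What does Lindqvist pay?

Efficient allocation: Huang→Lot E ($175), Eriksen→Lot A ($87), Osei→Lot D ($147), Tanaka→Lot F ($145), Lindqvist→Lot B ($136); total welfare W = $690.
Lindqvist receives Lot B at value $136, so the others get W − 136 = $554.
Without Lindqvist: best allocation of the remaining 4 bidders over all 5 lots is Huang→Lot E ($175), Eriksen→Lot B ($152), Osei→Lot D ($147), Tanaka→Lot F ($145), total $619.
VCG payment = (others' best without Lindqvist) − (others' welfare with Lindqvist) = 619 − 554 = $65.

Lindqvist pays $65.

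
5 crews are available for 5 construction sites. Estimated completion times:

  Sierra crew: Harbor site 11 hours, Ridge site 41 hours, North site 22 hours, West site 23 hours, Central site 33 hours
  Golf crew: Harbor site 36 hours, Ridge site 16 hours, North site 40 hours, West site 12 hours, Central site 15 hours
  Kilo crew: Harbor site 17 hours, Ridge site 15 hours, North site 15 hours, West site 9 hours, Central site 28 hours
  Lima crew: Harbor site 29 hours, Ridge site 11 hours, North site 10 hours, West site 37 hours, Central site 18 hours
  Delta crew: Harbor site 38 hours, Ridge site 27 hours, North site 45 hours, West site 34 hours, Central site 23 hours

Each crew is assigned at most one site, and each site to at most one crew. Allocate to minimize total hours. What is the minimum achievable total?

Minimum total: 69 hours

Treat this as an assignment problem: match each crew to one site.
Optimal: Sierra crew→Harbor site (11 hours), Golf crew→Ridge site (16 hours), Kilo crew→West site (9 hours), Lima crew→North site (10 hours), Delta crew→Central site (23 hours) — total 11+16+9+10+23 = 69 hours.
Min-entry greedy (repeatedly take the single cheapest remaining cell) gives 72 hours, worse by 3.
Every other assignment is strictly worse.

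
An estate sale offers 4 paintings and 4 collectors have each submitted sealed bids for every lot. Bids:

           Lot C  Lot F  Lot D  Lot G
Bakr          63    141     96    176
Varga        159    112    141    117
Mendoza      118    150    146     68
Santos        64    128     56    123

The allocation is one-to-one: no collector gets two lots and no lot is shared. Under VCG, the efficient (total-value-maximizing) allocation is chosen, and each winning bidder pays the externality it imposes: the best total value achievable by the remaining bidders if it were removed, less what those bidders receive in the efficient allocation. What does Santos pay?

Santos pays $4.

Efficient allocation: Bakr→Lot G ($176), Varga→Lot C ($159), Mendoza→Lot D ($146), Santos→Lot F ($128); total welfare W = $609.
Santos receives Lot F at value $128, so the others get W − 128 = $481.
Without Santos: best allocation of the remaining 3 bidders over all 4 lots is Bakr→Lot G ($176), Varga→Lot C ($159), Mendoza→Lot F ($150), total $485.
VCG payment = (others' best without Santos) − (others' welfare with Santos) = 485 − 481 = $4.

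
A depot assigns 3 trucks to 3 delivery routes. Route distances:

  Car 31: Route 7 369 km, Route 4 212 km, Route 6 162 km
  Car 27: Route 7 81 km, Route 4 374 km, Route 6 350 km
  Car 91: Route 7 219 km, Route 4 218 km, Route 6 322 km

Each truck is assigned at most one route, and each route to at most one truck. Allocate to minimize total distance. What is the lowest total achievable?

Min total: 461 km

Treat this as an assignment problem: match each truck to one route.
Optimal: Car 31→Route 6 (162 km), Car 27→Route 7 (81 km), Car 91→Route 4 (218 km) — total 162+81+218 = 461 km.
Column-greedy (each route in turn goes to its cheapest remaining truck) gives 615 km, worse by 154.
Checked against all permutations: 461 km is optimal.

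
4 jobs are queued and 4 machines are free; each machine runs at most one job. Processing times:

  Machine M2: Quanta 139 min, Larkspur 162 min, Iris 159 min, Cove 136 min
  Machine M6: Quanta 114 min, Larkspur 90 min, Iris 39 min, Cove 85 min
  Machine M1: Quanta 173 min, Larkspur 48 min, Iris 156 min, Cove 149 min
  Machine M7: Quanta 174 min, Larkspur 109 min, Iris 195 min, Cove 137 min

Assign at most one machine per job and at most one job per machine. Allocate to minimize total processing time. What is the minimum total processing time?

Minimum total: 363 min

Optimal: Quanta→Machine M2 (139 min), Larkspur→Machine M1 (48 min), Iris→Machine M6 (39 min), Cove→Machine M7 (137 min) — total 139+48+39+137 = 363 min.
Column-greedy (each machine in turn goes to its cheapest remaining job) gives 397 min, worse by 34.
Next-best assignment: Quanta→Machine M7, Larkspur→Machine M1, Iris→Machine M6, Cove→Machine M2 = 397 min.
Swapping Iris↔Quanta (Iris→Machine M2 159 min, Quanta→Machine M6 114 min) adds 95.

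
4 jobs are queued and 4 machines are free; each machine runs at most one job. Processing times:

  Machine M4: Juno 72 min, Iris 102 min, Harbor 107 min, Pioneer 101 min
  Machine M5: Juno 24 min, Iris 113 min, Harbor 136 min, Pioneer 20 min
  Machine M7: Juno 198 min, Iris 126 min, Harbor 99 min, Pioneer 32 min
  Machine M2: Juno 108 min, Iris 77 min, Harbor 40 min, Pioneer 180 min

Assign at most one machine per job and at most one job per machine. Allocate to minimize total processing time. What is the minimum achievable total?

Optimal: Juno→Machine M5 (24 min), Iris→Machine M4 (102 min), Harbor→Machine M2 (40 min), Pioneer→Machine M7 (32 min) — total 24+102+40+32 = 198 min.
Row-greedy (each job in turn takes its cheapest remaining machine) gives 301 min, worse by 103.
Next-best assignment: Juno→Machine M5, Iris→Machine M2, Harbor→Machine M4, Pioneer→Machine M7 = 240 min.
Swapping Juno↔Iris (Juno→Machine M4 72 min, Iris→Machine M5 113 min) adds 59.
Every other assignment is strictly worse.

Minimum total: 198 min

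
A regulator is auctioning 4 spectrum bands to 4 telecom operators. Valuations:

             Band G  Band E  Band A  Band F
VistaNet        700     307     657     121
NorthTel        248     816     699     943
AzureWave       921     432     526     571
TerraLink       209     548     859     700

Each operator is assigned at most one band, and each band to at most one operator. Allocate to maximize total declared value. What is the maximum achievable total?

This is the linear assignment problem.
Optimal: VistaNet→Band A ($657M), NorthTel→Band E ($816M), AzureWave→Band G ($921M), TerraLink→Band F ($700M) — total 657+816+921+700 = $3094M.
Column-greedy (each band in turn goes to its best remaining operator) gives $2717M, worse by 377.
Next-best assignment: VistaNet→Band A, NorthTel→Band F, AzureWave→Band G, TerraLink→Band E = $3069M.

Max total: $3094M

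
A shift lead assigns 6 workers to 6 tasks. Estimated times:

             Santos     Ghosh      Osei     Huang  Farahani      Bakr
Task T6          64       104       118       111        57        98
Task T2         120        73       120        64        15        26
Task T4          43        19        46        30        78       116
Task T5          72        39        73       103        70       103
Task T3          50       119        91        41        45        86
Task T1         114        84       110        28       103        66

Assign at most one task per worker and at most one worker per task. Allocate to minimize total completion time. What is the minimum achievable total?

This is the linear assignment problem.
Optimal: Santos→Task T3 (50 min), Ghosh→Task T5 (39 min), Osei→Task T4 (46 min), Huang→Task T1 (28 min), Farahani→Task T6 (57 min), Bakr→Task T2 (26 min) — total 50+39+46+28+57+26 = 246 min.
Min-entry greedy (repeatedly take the single cheapest remaining cell) gives 283 min, worse by 37.
Every other assignment is strictly worse.

Min total: 246 min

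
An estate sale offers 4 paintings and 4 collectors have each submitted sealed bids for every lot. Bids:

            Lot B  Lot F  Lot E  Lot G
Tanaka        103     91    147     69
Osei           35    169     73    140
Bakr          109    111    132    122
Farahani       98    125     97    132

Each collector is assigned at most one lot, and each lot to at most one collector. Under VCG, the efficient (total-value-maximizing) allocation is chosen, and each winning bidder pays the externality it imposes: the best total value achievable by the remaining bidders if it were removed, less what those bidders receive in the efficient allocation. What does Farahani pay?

Efficient allocation: Tanaka→Lot E ($147), Osei→Lot F ($169), Bakr→Lot B ($109), Farahani→Lot G ($132); total welfare W = $557.
Farahani receives Lot G at value $132, so the others get W − 132 = $425.
Without Farahani: best allocation of the remaining 3 bidders over all 4 lots is Tanaka→Lot E ($147), Osei→Lot F ($169), Bakr→Lot G ($122), total $438.
VCG payment = (others' best without Farahani) − (others' welfare with Farahani) = 438 − 425 = $13.

Farahani pays $13.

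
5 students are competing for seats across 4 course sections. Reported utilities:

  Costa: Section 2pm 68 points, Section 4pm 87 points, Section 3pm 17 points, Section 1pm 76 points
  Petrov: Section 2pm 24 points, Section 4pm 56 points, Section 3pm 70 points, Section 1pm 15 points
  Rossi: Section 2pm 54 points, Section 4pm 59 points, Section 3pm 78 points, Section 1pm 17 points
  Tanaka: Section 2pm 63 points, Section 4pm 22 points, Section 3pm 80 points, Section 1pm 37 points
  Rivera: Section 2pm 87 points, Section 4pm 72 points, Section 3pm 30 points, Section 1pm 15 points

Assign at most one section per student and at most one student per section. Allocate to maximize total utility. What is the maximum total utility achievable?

Optimal: Rivera→Section 2pm (87 points), Rossi→Section 4pm (59 points), Tanaka→Section 3pm (80 points), Costa→Section 1pm (76 points) — total 87+59+80+76 = 302 points.
Row-greedy (each student in turn takes its best remaining section) gives 248 points, worse by 54.

Maximum total: 302 points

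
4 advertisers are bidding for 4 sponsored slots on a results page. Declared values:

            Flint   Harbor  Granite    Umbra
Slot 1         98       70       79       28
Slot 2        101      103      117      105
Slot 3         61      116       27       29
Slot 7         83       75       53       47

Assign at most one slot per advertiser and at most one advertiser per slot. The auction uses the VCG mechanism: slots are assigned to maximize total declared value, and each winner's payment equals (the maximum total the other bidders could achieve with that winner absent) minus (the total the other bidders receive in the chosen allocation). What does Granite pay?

Efficient allocation: Flint→Slot 7 ($83), Harbor→Slot 3 ($116), Granite→Slot 1 ($79), Umbra→Slot 2 ($105); total welfare W = $383.
Granite receives Slot 1 at value $79, so the others get W − 79 = $304.
Without Granite: best allocation of the remaining 3 bidders over all 4 slots is Flint→Slot 1 ($98), Harbor→Slot 3 ($116), Umbra→Slot 2 ($105), total $319.
VCG payment = (others' best without Granite) − (others' welfare with Granite) = 319 − 304 = $15.

Granite pays $15.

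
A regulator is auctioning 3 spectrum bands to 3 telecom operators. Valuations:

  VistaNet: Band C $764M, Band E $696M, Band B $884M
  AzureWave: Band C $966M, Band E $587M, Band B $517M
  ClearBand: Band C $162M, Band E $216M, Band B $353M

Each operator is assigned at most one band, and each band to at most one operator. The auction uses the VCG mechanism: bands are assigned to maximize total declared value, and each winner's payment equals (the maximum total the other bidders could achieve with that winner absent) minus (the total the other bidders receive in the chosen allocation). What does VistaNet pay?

Efficient allocation: VistaNet→Band B ($884M), AzureWave→Band C ($966M), ClearBand→Band E ($216M); total welfare W = $2066M.
VistaNet receives Band B at value $884M, so the others get W − 884 = $1182M.
Without VistaNet: best allocation of the remaining 2 bidders over all 3 bands is AzureWave→Band C ($966M), ClearBand→Band B ($353M), total $1319M.
VCG payment = (others' best without VistaNet) − (others' welfare with VistaNet) = 1319 − 1182 = $137M.

VistaNet pays $137M.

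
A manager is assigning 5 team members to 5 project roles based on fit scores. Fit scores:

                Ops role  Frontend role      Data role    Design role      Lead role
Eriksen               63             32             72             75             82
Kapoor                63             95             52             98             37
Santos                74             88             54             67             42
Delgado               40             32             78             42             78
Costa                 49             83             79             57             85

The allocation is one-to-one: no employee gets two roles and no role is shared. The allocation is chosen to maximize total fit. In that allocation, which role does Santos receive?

Treat this as an assignment problem: match each employee to one role.
Optimal: Eriksen→Lead role (82 pts), Kapoor→Design role (98 pts), Santos→Ops role (74 pts), Delgado→Data role (78 pts), Costa→Frontend role (83 pts) — total 82+98+74+78+83 = 415 pts.
Max-entry greedy (repeatedly take the single best remaining cell) gives 412 pts, worse by 3.
Checked against all permutations: 415 pts is optimal.
Santos's own top role is Frontend role (88 pts), but forcing Santos→Frontend role and reassigning the rest optimally gives only 412 pts — worse by 3.

Santos receives Ops role.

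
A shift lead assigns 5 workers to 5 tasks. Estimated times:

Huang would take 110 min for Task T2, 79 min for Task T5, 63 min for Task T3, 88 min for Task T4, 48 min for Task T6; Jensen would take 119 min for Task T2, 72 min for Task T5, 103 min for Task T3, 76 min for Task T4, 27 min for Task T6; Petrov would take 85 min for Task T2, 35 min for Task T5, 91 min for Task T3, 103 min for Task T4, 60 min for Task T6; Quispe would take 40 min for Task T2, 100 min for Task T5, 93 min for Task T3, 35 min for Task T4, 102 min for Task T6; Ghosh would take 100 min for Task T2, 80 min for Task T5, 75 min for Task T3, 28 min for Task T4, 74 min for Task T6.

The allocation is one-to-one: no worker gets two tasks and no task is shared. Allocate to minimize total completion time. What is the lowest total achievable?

Optimal: Huang→Task T3 (63 min), Jensen→Task T6 (27 min), Petrov→Task T5 (35 min), Quispe→Task T2 (40 min), Ghosh→Task T4 (28 min) — total 63+27+35+40+28 = 193 min.
Row-greedy (each worker in turn takes its cheapest remaining task) gives 315 min, worse by 122.
Swapping Huang↔Jensen (Huang→Task T6 48 min, Jensen→Task T3 103 min) adds 61.

Minimum total: 193 min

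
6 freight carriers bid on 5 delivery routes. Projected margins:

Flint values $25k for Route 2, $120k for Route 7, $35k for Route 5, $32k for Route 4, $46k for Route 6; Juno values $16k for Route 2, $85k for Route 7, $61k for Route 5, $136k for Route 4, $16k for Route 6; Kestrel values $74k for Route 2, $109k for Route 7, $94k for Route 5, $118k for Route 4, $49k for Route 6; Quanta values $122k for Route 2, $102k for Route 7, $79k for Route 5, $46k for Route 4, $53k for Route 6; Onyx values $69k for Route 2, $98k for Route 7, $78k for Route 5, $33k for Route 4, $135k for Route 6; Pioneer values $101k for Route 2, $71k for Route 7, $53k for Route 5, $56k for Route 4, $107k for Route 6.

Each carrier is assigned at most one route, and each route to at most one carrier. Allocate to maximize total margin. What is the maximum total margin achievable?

This is a one-to-one assignment (maximum-weight bipartite matching).
Optimal: Quanta→Route 2 ($122k), Flint→Route 7 ($120k), Kestrel→Route 5 ($94k), Juno→Route 4 ($136k), Onyx→Route 6 ($135k) — total 122+120+94+136+135 = $607k.
Next-best assignment: Pioneer→Route 2, Flint→Route 7, Kestrel→Route 5, Juno→Route 4, Onyx→Route 6 = $586k.

Maximum total: $607k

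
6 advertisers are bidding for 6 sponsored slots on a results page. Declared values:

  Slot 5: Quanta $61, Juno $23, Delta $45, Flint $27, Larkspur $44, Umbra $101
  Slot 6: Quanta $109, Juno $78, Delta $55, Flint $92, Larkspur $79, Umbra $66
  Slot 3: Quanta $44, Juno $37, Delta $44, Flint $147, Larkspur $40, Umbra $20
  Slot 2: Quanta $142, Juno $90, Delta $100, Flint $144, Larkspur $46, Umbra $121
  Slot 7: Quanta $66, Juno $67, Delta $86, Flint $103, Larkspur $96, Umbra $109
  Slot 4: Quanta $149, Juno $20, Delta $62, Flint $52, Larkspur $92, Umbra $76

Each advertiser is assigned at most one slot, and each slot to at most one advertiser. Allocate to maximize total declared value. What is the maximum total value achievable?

Maximum total: $671

Treat this as an assignment problem: match each advertiser to one slot.
Optimal: Quanta→Slot 4 ($149), Juno→Slot 6 ($78), Delta→Slot 2 ($100), Flint→Slot 3 ($147), Larkspur→Slot 7 ($96), Umbra→Slot 5 ($101) — total 149+78+100+147+96+101 = $671.
Column-greedy (each slot in turn goes to its best remaining advertiser) gives $573, worse by 98.
Next-best assignment: Quanta→Slot 4, Juno→Slot 2, Delta→Slot 7, Flint→Slot 3, Larkspur→Slot 6, Umbra→Slot 5 = $652.
Every other assignment is strictly worse.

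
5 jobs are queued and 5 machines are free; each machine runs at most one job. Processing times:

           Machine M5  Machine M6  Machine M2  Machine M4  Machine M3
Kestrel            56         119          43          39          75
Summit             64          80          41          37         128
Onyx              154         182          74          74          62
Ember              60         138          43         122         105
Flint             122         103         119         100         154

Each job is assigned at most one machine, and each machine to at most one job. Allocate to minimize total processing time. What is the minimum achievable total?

Optimal: Kestrel→Machine M5 (56 min), Summit→Machine M4 (37 min), Onyx→Machine M3 (62 min), Ember→Machine M2 (43 min), Flint→Machine M6 (103 min) — total 56+37+62+43+103 = 301 min.
Next-best assignment: Kestrel→Machine M2, Summit→Machine M4, Onyx→Machine M3, Ember→Machine M5, Flint→Machine M6 = 305 min.
Swapping Flint↔Ember (Flint→Machine M2 119 min, Ember→Machine M6 138 min) adds 111.

Min total: 301 min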